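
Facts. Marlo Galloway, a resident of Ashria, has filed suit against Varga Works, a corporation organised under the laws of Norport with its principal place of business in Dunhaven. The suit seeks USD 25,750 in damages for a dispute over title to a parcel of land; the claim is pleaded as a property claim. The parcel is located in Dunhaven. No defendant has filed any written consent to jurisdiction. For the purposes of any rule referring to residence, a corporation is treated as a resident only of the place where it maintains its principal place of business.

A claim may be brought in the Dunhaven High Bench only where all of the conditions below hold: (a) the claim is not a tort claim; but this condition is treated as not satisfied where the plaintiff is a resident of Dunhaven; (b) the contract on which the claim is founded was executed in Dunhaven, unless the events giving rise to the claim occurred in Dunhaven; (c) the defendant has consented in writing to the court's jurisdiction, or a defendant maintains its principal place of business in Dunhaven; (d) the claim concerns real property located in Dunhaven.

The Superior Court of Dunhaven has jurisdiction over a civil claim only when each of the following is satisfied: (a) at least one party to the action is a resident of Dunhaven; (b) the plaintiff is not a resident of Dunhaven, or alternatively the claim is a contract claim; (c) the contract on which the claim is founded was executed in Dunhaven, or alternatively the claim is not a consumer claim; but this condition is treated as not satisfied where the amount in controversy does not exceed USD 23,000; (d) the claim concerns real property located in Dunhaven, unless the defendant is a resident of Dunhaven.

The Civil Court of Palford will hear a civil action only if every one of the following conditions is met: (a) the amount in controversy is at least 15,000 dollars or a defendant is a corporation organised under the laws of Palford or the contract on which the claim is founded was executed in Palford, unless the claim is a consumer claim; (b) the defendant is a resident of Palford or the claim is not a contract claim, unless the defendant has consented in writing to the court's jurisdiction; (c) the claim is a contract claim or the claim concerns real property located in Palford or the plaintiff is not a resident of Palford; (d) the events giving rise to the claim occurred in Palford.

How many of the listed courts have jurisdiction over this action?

2

The Dunhaven High Bench:
  (a) The claim is a property claim, not a tort claim. The exception is not triggered, since the plaintiff resides in Ashria, not Dunhaven. Condition met.
  (b) No contract (and hence no place of execution) is alleged. However, the operative events occurred in Dunhaven, so the 'unless' proviso supplies this condition. Satisfied.
  (c) Varga Works has its principal place of business in Dunhaven, which satisfies one of the alternatives. Satisfied.
  (d) The property lies in Dunhaven. Condition met.
  → The court has jurisdiction.
The Superior Court of Dunhaven:
  (a) Varga Works resides in Dunhaven. Satisfied.
  (b) The plaintiff resides in Ashria, which is not Dunhaven, so one alternative holds. Satisfied.
  (c) The claim is a property claim, not a consumer claim — that alternative is enough. The exception is not triggered, since the amount in controversy is 25,750 dollars, above the 23,000 dollars ceiling. Condition met.
  (d) The property lies in Dunhaven. Met.
  → All conditions met; jurisdiction exists.
The Civil Court of Palford:
  (a) The amount in controversy is USD 25,750, which meets the $15,000 floor, so one alternative holds. Met.
  (b) The claim is a property claim, not a contract claim, so this disjunct is met. Satisfied.
  (c) The plaintiff resides in Ashria, which is not Palford, so this disjunct is met. Satisfied.
  (d) The operative events occurred in Dunhaven, not Palford. Condition not met.
  → The court lacks jurisdiction.
Courts with jurisdiction: the Dunhaven High Bench, the Superior Court of Dunhaven — 2 in total.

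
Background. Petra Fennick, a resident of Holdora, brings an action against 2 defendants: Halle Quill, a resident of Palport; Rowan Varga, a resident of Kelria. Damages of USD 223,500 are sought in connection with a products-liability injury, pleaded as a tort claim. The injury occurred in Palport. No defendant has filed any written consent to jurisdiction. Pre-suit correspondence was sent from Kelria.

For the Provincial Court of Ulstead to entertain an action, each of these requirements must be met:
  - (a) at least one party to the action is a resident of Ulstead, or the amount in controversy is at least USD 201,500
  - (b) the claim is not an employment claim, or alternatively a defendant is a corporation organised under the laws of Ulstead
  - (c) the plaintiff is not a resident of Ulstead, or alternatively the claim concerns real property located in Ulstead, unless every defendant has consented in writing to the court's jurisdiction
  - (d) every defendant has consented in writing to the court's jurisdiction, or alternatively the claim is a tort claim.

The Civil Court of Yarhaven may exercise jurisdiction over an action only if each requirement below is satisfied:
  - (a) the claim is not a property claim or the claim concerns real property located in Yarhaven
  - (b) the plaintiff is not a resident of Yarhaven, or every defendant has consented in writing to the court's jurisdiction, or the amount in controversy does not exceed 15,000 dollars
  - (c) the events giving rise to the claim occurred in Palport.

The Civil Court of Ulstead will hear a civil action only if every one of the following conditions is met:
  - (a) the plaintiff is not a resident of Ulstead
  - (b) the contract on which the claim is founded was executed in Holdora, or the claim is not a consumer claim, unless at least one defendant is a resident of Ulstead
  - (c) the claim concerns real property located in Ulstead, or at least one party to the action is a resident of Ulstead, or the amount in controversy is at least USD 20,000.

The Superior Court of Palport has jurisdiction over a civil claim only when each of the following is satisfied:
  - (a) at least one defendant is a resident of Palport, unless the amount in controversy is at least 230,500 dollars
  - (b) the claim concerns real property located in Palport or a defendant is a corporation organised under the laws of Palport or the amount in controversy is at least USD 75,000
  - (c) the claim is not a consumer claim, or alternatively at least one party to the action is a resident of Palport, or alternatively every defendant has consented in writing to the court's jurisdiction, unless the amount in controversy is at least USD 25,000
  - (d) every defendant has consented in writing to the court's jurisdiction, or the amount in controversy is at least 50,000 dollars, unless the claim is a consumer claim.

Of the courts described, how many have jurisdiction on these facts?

The Provincial Court of Ulstead:
  (a) The amount in controversy is 223,500 dollars, which meets the $201,500 floor — that alternative is enough. Met.
  (b) The claim is a tort claim, not an employment claim, so this disjunct is met. Met.
  (c) The plaintiff resides in Holdora, which is not Ulstead — that alternative is enough. Satisfied.
  (d) The claim is a tort claim, so one alternative holds. Satisfied.
  → Every requirement is satisfied — jurisdiction.
The Civil Court of Yarhaven:
  (a) The claim is a tort claim, not a property claim, which satisfies one of the alternatives. Satisfied.
  (b) The plaintiff resides in Holdora, which is not Yarhaven, which satisfies one of the alternatives. Satisfied.
  (c) The operative events occurred in Palport. Met.
  → All conditions met; jurisdiction exists.
The Civil Court of Ulstead:
  (a) The plaintiff resides in Holdora, which is not Ulstead. Satisfied.
  (b) The claim is a tort claim, not a consumer claim, which satisfies one of the alternatives. Met.
  (c) The amount in controversy is 223,500 dollars, which meets the 20,000 dollars floor, so one alternative holds. Met.
  → Every requirement is satisfied — jurisdiction.
The Superior Court of Palport:
  (a) Halle Quill resides in Palport. Condition met.
  (b) The amount in controversy is USD 223,500, which meets the $75,000 floor, so one alternative holds. Met.
  (c) The claim is a tort claim, not a consumer claim, so one alternative holds. Condition met.
  (d) The amount in controversy is USD 223,500, which meets the 50,000 dollars floor — that alternative is enough. Satisfied.
  → All conditions met; jurisdiction exists.
Courts with jurisdiction: the Provincial Court of Ulstead, the Civil Court of Yarhaven, the Civil Court of Ulstead, the Superior Court of Palport — 4 in total.

4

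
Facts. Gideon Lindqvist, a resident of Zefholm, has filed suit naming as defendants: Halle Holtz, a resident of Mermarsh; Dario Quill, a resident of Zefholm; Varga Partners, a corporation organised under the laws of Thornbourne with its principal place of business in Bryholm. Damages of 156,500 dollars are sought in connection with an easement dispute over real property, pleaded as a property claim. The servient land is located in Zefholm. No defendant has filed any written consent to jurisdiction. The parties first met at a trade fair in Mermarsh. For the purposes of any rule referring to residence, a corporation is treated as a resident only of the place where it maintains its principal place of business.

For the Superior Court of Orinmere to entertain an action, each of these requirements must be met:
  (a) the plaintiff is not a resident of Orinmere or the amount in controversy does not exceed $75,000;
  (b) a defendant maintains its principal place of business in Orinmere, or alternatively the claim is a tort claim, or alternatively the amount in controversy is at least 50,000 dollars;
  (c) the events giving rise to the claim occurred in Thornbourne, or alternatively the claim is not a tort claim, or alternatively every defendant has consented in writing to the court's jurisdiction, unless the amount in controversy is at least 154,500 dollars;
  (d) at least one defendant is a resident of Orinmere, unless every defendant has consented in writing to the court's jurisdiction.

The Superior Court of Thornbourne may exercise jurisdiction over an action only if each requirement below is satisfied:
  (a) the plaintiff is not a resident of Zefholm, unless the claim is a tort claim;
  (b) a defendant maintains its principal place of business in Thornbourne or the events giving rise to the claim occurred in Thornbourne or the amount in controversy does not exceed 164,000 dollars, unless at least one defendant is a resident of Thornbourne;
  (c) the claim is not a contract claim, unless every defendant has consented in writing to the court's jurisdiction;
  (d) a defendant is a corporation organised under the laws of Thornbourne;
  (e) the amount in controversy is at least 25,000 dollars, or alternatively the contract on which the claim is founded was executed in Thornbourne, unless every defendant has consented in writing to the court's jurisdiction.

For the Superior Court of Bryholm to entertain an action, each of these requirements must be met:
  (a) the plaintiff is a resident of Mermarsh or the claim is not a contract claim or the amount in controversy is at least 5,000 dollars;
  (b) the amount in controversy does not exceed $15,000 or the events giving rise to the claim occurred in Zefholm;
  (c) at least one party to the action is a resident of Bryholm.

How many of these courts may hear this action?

1

The Superior Court of Orinmere:
  (a) The plaintiff resides in Zefholm, which is not Orinmere, so this disjunct is met. Satisfied.
  (b) The amount in controversy is 156,500 dollars, which meets the USD 50,000 floor, so one alternative holds. Condition met.
  (c) The claim is a property claim, not a tort claim, so one alternative holds. Satisfied.
  (d) No defendant resides in Orinmere (they reside in Mermarsh, Zefholm, Bryholm). The proviso offers no rescue either, since no such written consent has been filed. Fails.
  → At least one condition fails; no jurisdiction.
The Superior Court of Thornbourne:
  (a) The plaintiff resides in Zefholm. Nor does the 'unless' clause help: the claim is a property claim, not a tort claim. Condition not met.
  (b) The amount in controversy is USD 156,500, within the 164,000 dollars ceiling, so this disjunct is met. Satisfied.
  (c) The claim is a property claim, not a contract claim. Condition met.
  (d) Varga Partners is organised under the laws of Thornbourne. Met.
  (e) The amount in controversy is $156,500, which meets the $25,000 floor, which satisfies one of the alternatives. Met.
  → The court lacks jurisdiction.
The Superior Court of Bryholm:
  (a) The claim is a property claim, not a contract claim, which satisfies one of the alternatives. Condition met.
  (b) The operative events occurred in Zefholm, which satisfies one of the alternatives. Condition met.
  (c) Varga Partners resides in Bryholm. Condition met.
  → The court has jurisdiction.
Courts with jurisdiction: the Superior Court of Bryholm — 1 in total.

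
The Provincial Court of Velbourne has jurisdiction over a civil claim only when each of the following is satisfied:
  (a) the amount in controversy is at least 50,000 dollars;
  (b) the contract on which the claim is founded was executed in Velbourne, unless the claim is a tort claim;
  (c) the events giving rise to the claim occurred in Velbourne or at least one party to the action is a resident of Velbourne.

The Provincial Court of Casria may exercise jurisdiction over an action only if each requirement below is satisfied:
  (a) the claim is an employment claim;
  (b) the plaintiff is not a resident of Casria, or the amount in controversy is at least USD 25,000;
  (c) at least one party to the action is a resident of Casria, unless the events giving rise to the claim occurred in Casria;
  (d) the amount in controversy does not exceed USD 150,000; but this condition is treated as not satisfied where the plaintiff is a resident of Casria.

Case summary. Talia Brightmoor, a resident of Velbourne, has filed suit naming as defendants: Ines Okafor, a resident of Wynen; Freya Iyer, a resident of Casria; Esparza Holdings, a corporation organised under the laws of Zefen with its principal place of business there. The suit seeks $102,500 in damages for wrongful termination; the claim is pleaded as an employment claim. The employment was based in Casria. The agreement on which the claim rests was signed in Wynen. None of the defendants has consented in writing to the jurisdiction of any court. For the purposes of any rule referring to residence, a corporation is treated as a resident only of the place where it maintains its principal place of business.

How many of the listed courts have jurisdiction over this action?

The Provincial Court of Velbourne:
  (a) The amount in controversy is $102,500, which meets the $50,000 floor. Satisfied.
  (b) The contract was executed in Wynen, not Velbourne. The proviso offers no rescue either, since the claim is an employment claim, not a tort claim. Condition not met.
  (c) Talia Brightmoor resides in Velbourne, so one alternative holds. Satisfied.
  → The court lacks jurisdiction.
The Provincial Court of Casria:
  (a) The claim is an employment claim. Met.
  (b) The plaintiff resides in Velbourne, which is not Casria, which satisfies one of the alternatives. Condition met.
  (c) Freya Iyer resides in Casria. Satisfied.
  (d) The amount in controversy is USD 102,500, within the USD 150,000 ceiling. The carve-out does not apply: the plaintiff resides in Velbourne, not Casria. Condition met.
  → The court has jurisdiction.
Courts with jurisdiction: the Provincial Court of Casria — 1 in total.

1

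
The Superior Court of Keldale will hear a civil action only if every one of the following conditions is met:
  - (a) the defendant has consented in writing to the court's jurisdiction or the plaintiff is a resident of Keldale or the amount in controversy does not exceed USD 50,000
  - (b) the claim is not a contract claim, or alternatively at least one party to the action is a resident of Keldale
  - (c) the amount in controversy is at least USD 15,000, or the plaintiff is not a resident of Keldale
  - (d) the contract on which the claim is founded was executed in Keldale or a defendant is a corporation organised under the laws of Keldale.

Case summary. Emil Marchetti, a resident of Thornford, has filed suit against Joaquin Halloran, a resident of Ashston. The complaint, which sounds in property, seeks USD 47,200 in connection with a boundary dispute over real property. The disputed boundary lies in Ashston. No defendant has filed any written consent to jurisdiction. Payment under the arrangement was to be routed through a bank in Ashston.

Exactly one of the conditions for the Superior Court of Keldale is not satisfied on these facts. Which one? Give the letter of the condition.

(d)

The Superior Court of Keldale:
  (a) The amount in controversy is $47,200, within the $50,000 ceiling — that alternative is enough. Met.
  (b) The claim is a property claim, not a contract claim — that alternative is enough. Condition met.
  (c) The amount in controversy is 47,200 dollars, which meets the USD 15,000 floor — that alternative is enough. Satisfied.
  (d) No contract (and hence no place of execution) is alleged; no defendant is a corporation — none of the alternatives is met. Not satisfied.
Only condition (d) fails.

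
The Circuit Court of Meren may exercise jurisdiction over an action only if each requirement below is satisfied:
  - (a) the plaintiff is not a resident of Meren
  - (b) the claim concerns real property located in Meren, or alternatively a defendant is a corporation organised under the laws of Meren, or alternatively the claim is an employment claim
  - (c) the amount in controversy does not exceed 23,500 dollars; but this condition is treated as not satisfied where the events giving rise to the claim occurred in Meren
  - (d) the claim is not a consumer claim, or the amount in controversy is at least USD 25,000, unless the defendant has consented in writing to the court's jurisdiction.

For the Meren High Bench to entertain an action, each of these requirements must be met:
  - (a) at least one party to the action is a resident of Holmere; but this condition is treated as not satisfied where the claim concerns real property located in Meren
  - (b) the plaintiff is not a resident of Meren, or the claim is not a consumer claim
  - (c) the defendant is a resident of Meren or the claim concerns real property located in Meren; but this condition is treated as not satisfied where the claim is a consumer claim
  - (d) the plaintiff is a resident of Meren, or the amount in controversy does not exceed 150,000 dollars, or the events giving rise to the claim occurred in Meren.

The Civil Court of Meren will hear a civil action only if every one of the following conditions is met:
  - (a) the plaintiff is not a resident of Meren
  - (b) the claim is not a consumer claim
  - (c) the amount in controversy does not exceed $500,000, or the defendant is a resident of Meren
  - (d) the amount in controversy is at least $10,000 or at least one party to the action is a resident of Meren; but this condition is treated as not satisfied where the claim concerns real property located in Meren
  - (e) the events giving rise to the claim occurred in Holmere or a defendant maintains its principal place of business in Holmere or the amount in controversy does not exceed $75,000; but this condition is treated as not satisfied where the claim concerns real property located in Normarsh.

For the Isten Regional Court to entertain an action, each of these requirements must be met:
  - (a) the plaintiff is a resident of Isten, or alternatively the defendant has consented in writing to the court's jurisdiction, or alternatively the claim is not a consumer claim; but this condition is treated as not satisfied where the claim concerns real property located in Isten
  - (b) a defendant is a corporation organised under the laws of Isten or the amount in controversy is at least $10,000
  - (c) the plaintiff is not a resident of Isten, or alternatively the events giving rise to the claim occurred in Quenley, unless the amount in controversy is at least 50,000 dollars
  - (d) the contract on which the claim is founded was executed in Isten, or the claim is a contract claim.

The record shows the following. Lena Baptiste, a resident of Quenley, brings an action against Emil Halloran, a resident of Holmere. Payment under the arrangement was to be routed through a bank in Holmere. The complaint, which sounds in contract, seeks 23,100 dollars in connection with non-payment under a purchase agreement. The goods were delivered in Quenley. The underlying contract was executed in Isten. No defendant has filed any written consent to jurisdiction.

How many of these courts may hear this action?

2

The Circuit Court of Meren:
  (a) The plaintiff resides in Quenley, which is not Meren. Condition met.
  (b) The claim does not concern real property; no defendant is a corporation; the claim is a contract claim, not an employment claim — every alternative fails. Condition not met.
  (c) The amount in controversy is 23,100 dollars, within the USD 23,500 ceiling. The carve-out does not apply: the operative events occurred in Quenley, not Meren. Satisfied.
  (d) The claim is a contract claim, not a consumer claim, so this disjunct is met. Condition met.
  → At least one condition fails; no jurisdiction.
The Meren High Bench:
  (a) Emil Halloran resides in Holmere. The carve-out does not apply: the claim does not concern real property. Met.
  (b) The plaintiff resides in Quenley, which is not Meren, so one alternative holds. Condition met.
  (c) The defendant resides in Holmere, not Meren; the claim does not concern real property — none of the alternatives is met. Fails.
  (d) The amount in controversy is USD 23,100, within the USD 150,000 ceiling, so this disjunct is met. Met.
  → Not every requirement is met — no jurisdiction.
The Civil Court of Meren:
  (a) The plaintiff resides in Quenley, which is not Meren. Condition met.
  (b) The claim is a contract claim, not a consumer claim. Condition met.
  (c) The amount in controversy is $23,100, within the USD 500,000 ceiling, which satisfies one of the alternatives. Condition met.
  (d) The amount in controversy is USD 23,100, which meets the USD 10,000 floor, which satisfies one of the alternatives. And the carve-out is inapplicable — the claim does not concern real property. Condition met.
  (e) The amount in controversy is $23,100, within the $75,000 ceiling, which satisfies one of the alternatives. And the carve-out is inapplicable — the claim does not concern real property. Satisfied.
  → The court has jurisdiction.
The Isten Regional Court:
  (a) The claim is a contract claim, not a consumer claim, which satisfies one of the alternatives. And the carve-out is inapplicable — the claim does not concern real property. Satisfied.
  (b) The amount in controversy is USD 23,100, which meets the 10,000 dollars floor, which satisfies one of the alternatives. Satisfied.
  (c) The plaintiff resides in Quenley, which is not Isten, so one alternative holds. Condition met.
  (d) The contract was executed in Isten, so this disjunct is met. Met.
  → The court has jurisdiction.
Courts with jurisdiction: the Civil Court of Meren, the Isten Regional Court — 2 in total.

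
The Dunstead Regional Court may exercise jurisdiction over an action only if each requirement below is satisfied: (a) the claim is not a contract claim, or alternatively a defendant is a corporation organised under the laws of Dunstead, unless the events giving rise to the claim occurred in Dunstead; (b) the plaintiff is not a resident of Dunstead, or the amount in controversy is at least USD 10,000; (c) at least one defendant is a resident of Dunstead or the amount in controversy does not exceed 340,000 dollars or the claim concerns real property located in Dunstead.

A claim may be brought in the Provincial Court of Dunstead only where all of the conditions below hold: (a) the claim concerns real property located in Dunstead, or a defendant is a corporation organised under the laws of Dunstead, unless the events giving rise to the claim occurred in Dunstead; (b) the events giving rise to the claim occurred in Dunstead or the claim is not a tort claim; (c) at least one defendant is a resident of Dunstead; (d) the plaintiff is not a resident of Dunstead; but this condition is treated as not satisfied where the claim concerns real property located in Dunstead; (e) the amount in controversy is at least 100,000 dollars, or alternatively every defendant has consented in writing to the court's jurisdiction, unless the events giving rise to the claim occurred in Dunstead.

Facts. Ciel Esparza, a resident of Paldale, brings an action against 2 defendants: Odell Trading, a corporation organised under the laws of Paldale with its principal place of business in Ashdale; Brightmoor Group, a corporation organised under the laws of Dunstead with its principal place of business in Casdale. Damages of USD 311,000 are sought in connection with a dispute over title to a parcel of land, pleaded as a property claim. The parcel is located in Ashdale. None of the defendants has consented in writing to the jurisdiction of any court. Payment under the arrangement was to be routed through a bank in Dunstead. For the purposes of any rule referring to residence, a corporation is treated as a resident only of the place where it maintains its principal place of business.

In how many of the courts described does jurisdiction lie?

The Dunstead Regional Court:
  (a) The claim is a property claim, not a contract claim — that alternative is enough. Satisfied.
  (b) The plaintiff resides in Paldale, which is not Dunstead — that alternative is enough. Satisfied.
  (c) The amount in controversy is USD 311,000, within the $340,000 ceiling, so one alternative holds. Condition met.
  → Jurisdiction lies.
The Provincial Court of Dunstead:
  (a) Brightmoor Group is organised under the laws of Dunstead, which satisfies one of the alternatives. Met.
  (b) The claim is a property claim, not a tort claim, so one alternative holds. Satisfied.
  (c) No defendant resides in Dunstead (they reside in Ashdale, Casdale). Condition not met.
  (d) The plaintiff resides in Paldale, which is not Dunstead. And the carve-out is inapplicable — the property lies in Ashdale, not Dunstead. Satisfied.
  (e) The amount in controversy is 311,000 dollars, which meets the USD 100,000 floor, which satisfies one of the alternatives. Condition met.
  → The court lacks jurisdiction.
Courts with jurisdiction: the Dunstead Regional Court — 1 in total.

1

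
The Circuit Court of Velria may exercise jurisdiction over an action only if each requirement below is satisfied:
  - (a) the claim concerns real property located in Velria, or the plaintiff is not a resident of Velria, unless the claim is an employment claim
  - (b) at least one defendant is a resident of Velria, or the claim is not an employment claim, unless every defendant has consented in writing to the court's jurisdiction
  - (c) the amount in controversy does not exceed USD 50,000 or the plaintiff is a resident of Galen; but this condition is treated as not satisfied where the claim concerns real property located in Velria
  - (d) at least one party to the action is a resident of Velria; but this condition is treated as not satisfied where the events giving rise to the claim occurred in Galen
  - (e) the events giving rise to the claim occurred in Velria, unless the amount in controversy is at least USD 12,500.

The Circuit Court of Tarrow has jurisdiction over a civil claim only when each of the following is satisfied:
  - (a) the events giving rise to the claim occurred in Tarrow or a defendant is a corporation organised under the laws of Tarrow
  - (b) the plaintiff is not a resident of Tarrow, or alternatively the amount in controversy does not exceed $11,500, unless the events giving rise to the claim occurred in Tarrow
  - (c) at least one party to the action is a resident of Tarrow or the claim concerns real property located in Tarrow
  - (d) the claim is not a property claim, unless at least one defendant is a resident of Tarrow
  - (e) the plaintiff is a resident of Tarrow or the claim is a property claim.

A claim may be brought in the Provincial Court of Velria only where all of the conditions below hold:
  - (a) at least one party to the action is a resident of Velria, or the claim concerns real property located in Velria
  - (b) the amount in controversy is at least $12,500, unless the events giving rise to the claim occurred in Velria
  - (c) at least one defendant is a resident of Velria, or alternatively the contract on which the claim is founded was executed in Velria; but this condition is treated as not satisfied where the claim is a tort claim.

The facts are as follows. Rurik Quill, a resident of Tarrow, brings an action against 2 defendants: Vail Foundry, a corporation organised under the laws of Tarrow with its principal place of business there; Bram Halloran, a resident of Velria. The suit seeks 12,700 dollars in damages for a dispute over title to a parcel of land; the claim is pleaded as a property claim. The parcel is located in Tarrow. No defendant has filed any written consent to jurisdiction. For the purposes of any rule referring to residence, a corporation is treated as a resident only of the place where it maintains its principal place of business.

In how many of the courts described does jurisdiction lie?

The Circuit Court of Velria:
  (a) The plaintiff resides in Tarrow, which is not Velria, so this disjunct is met. Condition met.
  (b) Bram Halloran resides in Velria, which satisfies one of the alternatives. Condition met.
  (c) The amount in controversy is $12,700, within the USD 50,000 ceiling, which satisfies one of the alternatives. The carve-out does not apply: the property lies in Tarrow, not Velria. Satisfied.
  (d) Bram Halloran resides in Velria. The carve-out does not apply: the operative events occurred in Tarrow, not Galen. Met.
  (e) The operative events occurred in Tarrow, not Velria. The proviso rescues it, though: the amount in controversy is $12,700, which meets the USD 12,500 floor. Condition met.
  → The court has jurisdiction.
The Circuit Court of Tarrow:
  (a) The operative events occurred in Tarrow, so this disjunct is met. Met.
  (b) The plaintiff resides in Tarrow; the amount in controversy is 12,700 dollars, above the USD 11,500 ceiling — every alternative fails. The proviso rescues it, though: the operative events occurred in Tarrow. Condition met.
  (c) Rurik Quill resides in Tarrow, so one alternative holds. Satisfied.
  (d) The claim is a property claim. The proviso rescues it, though: Vail Foundry resides in Tarrow. Condition met.
  (e) The plaintiff resides in Tarrow, so one alternative holds. Condition met.
  → Every requirement is satisfied — jurisdiction.
The Provincial Court of Velria:
  (a) Bram Halloran resides in Velria — that alternative is enough. Condition met.
  (b) The amount in controversy is $12,700, which meets the 12,500 dollars floor. Met.
  (c) Bram Halloran resides in Velria — that alternative is enough. The exception is not triggered, since the claim is a property claim, not a tort claim. Satisfied.
  → The court has jurisdiction.
Courts with jurisdiction: the Circuit Court of Velria, the Circuit Court of Tarrow, the Provincial Court of Velria — 3 in total.

3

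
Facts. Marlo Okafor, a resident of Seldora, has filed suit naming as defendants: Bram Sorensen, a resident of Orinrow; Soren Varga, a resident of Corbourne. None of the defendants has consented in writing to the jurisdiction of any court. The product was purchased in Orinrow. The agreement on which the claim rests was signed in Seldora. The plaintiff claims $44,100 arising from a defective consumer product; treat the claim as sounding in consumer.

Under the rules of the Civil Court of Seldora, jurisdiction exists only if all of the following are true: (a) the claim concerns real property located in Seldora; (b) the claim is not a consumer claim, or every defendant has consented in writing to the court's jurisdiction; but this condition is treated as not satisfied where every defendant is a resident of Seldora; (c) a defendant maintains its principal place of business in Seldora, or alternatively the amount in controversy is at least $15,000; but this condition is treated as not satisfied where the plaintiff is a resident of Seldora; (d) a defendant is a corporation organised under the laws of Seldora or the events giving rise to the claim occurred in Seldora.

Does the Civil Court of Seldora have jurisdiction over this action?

The Civil Court of Seldora:
  (a) The claim does not concern real property. Not satisfied.
  (b) The claim is a consumer claim; no such written consent has been filed — no alternative holds. Not satisfied.
  (c) The amount in controversy is 44,100 dollars, which meets the 15,000 dollars floor, which satisfies one of the alternatives. But the plaintiff resides in Seldora, triggering the carve-out and defeating this condition. Condition not met.
  (d) No defendant is a corporation; the operative events occurred in Orinrow, not Seldora — every alternative fails. Not met.
  → The court lacks jurisdiction.

No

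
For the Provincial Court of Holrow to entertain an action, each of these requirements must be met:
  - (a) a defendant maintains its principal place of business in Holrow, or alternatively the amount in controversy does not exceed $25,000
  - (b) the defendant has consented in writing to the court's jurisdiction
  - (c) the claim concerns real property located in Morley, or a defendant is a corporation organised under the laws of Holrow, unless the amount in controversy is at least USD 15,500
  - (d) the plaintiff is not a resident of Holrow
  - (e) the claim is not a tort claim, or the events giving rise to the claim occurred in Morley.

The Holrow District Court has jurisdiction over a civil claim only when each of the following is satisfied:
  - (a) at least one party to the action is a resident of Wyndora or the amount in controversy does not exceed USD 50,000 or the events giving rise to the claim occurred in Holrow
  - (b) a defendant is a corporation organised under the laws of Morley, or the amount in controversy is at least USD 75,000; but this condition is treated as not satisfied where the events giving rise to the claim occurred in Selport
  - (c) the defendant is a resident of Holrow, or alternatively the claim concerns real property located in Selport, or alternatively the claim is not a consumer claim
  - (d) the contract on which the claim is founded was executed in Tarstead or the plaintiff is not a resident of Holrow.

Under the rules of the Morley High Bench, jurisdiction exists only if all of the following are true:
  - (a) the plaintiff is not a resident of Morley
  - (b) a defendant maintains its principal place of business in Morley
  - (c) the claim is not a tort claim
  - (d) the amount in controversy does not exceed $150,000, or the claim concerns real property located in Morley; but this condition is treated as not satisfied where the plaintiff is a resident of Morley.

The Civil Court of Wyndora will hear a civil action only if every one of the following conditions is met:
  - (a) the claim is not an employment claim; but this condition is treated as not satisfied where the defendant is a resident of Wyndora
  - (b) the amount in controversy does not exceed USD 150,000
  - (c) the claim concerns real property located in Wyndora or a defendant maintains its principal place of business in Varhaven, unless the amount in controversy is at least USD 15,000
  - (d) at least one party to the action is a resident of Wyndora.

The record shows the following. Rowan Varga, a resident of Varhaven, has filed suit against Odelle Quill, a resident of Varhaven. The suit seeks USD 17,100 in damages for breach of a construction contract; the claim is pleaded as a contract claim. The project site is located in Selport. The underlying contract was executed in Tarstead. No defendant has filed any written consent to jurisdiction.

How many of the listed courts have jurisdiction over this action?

0

The Provincial Court of Holrow:
  (a) The amount in controversy is 17,100 dollars, within the USD 25,000 ceiling, which satisfies one of the alternatives. Satisfied.
  (b) No such written consent has been filed. Fails.
  (c) The claim does not concern real property; no defendant is a corporation — no alternative holds. However, the amount in controversy is 17,100 dollars, which meets the USD 15,500 floor, so the 'unless' proviso supplies this condition. Met.
  (d) The plaintiff resides in Varhaven, which is not Holrow. Condition met.
  (e) The claim is a contract claim, not a tort claim, which satisfies one of the alternatives. Condition met.
  → The court lacks jurisdiction.
The Holrow District Court:
  (a) The amount in controversy is $17,100, within the $50,000 ceiling — that alternative is enough. Condition met.
  (b) No defendant is a corporation; the amount in controversy is 17,100 dollars, below the USD 75,000 floor — every alternative fails. Fails.
  (c) The claim is a contract claim, not a consumer claim — that alternative is enough. Satisfied.
  (d) The contract was executed in Tarstead, which satisfies one of the alternatives. Met.
  → The court lacks jurisdiction.
The Morley High Bench:
  (a) The plaintiff resides in Varhaven, which is not Morley. Satisfied.
  (b) No defendant is a corporation. Fails.
  (c) The claim is a contract claim, not a tort claim. Met.
  (d) The amount in controversy is 17,100 dollars, within the USD 150,000 ceiling, which satisfies one of the alternatives. The exception is not triggered, since the plaintiff resides in Varhaven, not Morley. Met.
  → At least one condition fails; no jurisdiction.
The Civil Court of Wyndora:
  (a) The claim is a contract claim, not an employment claim. The exception is not triggered, since the defendant resides in Varhaven, not Wyndora. Met.
  (b) The amount in controversy is USD 17,100, within the $150,000 ceiling. Condition met.
  (c) The claim does not concern real property; no defendant is a corporation — every alternative fails. However, the amount in controversy is $17,100, which meets the 15,000 dollars floor, so the 'unless' proviso supplies this condition. Condition met.
  (d) No party resides in Wyndora. Not met.
  → The court lacks jurisdiction.
No court satisfies all of its conditions.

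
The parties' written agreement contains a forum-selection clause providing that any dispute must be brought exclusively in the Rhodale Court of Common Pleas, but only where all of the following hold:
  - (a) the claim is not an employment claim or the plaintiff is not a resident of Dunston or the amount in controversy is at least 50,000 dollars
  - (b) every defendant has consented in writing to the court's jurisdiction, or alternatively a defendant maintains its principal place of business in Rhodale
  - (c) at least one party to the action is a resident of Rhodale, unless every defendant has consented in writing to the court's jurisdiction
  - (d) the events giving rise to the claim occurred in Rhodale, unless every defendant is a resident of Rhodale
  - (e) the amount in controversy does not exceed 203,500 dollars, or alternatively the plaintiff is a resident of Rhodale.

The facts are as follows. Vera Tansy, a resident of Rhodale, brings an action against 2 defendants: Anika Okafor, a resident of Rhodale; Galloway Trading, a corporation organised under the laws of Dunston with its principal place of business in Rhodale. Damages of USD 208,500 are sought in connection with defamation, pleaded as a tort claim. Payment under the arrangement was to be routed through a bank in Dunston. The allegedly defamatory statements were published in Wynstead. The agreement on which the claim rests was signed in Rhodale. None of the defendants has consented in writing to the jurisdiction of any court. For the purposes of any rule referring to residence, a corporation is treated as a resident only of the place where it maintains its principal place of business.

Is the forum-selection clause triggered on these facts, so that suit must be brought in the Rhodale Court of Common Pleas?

The Rhodale Court of Common Pleas:
  (a) The claim is a tort claim, not an employment claim — that alternative is enough. Met.
  (b) Galloway Trading has its principal place of business in Rhodale, which satisfies one of the alternatives. Condition met.
  (c) Vera Tansy resides in Rhodale. Satisfied.
  (d) The operative events occurred in Wynstead, not Rhodale. The proviso rescues it, though: the defendants reside as follows — Anika Okafor in Rhodale, Galloway Trading in Rhodale — all in Rhodale. Met.
  (e) The plaintiff resides in Rhodale, so one alternative holds. Met.
  → The clause applies.

Yes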